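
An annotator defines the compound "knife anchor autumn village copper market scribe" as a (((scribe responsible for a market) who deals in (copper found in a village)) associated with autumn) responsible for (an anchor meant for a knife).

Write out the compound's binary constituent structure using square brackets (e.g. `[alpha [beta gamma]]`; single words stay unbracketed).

At the top level: head "scribe" (specifically "autumn village copper market scribe"); modifier "knife anchor".
"knife anchor" → head "anchor", modifier "knife".
"autumn village copper market scribe" → head "scribe" (specifically "village copper market scribe"), modifier "autumn".
"village copper market scribe" → head "scribe" (specifically "market scribe"), modifier "village copper".
"village copper" → head "copper", modifier "village".
"market scribe" → head "scribe", modifier "market".
Putting it together: [[knife anchor] [autumn [[village copper] [market scribe]]]].

[[knife anchor] [autumn [[village copper] [market scribe]]]]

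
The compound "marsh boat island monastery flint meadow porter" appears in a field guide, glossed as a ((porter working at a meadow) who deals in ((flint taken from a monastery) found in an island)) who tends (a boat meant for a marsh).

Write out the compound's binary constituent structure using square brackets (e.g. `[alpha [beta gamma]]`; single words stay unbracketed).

[[marsh boat] [[island [monastery flint]] [meadow porter]]]

The outermost head in the paraphrase is "porter" (specifically "island monastery flint meadow porter"), modified by "marsh boat".
Inside "marsh boat": head "boat", modifier "marsh".
Inside "island monastery flint meadow porter": head "porter" (specifically "meadow porter"), modifier "island monastery flint".
Inside "island monastery flint": head "flint" (specifically "monastery flint"), modifier "island".
Inside "monastery flint": head "flint", modifier "monastery".
Inside "meadow porter": head "porter", modifier "meadow".
So the structure is [[marsh boat] [[island [monastery flint]] [meadow porter]]].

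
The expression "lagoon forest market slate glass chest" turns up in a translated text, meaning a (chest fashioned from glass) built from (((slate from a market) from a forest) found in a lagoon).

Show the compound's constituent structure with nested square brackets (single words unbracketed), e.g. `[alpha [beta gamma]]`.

Whole compound: head "chest" (specifically "glass chest"), modifier "lagoon forest market slate".
"lagoon forest market slate" → head "slate" (specifically "forest market slate"), modifier "lagoon".
"forest market slate" → head "slate" (specifically "market slate"), modifier "forest".
"market slate" → head "slate", modifier "market".
"glass chest" → head "chest", modifier "glass".
So the structure is [[lagoon [forest [market slate]]] [glass chest]].

[[lagoon [forest [market slate]]] [glass chest]]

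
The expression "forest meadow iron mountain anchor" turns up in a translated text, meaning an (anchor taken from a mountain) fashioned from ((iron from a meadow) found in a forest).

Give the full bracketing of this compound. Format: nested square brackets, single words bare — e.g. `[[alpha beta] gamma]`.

[[forest [meadow iron]] [mountain anchor]]

At the top level: head "anchor" (specifically "mountain anchor"); modifier "forest meadow iron".
Inside "forest meadow iron": head "iron" (specifically "meadow iron"), modifier "forest".
Inside "meadow iron": head "iron", modifier "meadow".
Inside "mountain anchor": head "anchor", modifier "mountain".
Putting it together: [[forest [meadow iron]] [mountain anchor]].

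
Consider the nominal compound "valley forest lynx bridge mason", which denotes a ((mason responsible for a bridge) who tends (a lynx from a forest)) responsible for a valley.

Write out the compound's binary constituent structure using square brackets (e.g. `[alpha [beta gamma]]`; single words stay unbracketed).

Whole compound: head "mason" (specifically "forest lynx bridge mason"), modifier "valley".
Inside "forest lynx bridge mason": head "mason" (specifically "bridge mason"), modifier "forest lynx".
Inside "forest lynx": head "lynx", modifier "forest".
Inside "bridge mason": head "mason", modifier "bridge".
Assembled: [valley [[forest lynx] [bridge mason]]].

[valley [[forest lynx] [bridge mason]]]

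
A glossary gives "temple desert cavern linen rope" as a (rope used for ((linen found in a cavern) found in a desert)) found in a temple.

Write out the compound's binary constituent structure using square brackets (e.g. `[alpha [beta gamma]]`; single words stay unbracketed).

Whole compound: head "rope" (specifically "desert cavern linen rope"), modifier "temple".
Within "desert cavern linen rope", the head is "rope" and the modifier is "desert cavern linen".
Within "desert cavern linen", the head is "linen" (specifically "cavern linen") and the modifier is "desert".
Within "cavern linen", the head is "linen" and the modifier is "cavern".
Putting it together: [temple [[desert [cavern linen]] rope]].

[temple [[desert [cavern linen]] rope]]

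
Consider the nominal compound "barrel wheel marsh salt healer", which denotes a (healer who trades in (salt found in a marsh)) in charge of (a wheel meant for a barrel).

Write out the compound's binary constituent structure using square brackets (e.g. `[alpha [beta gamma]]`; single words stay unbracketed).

Whole compound: head "healer" (specifically "marsh salt healer"), modifier "barrel wheel".
"barrel wheel" → head "wheel", modifier "barrel".
"marsh salt healer" → head "healer", modifier "marsh salt".
"marsh salt" → head "salt", modifier "marsh".
So the structure is [[barrel wheel] [[marsh salt] healer]].

[[barrel wheel] [[marsh salt] healer]]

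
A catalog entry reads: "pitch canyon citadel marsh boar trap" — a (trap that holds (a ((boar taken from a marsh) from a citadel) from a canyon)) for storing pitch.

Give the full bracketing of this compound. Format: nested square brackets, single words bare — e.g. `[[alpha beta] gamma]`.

[pitch [[canyon [citadel [marsh boar]]] trap]]

Overall it is a kind of trap (specifically "canyon citadel marsh boar trap"); the modifier is "pitch".
Inside "canyon citadel marsh boar trap": head "trap", modifier "canyon citadel marsh boar".
Inside "canyon citadel marsh boar": head "boar" (specifically "citadel marsh boar"), modifier "canyon".
Inside "citadel marsh boar": head "boar" (specifically "marsh boar"), modifier "citadel".
Inside "marsh boar": head "boar", modifier "marsh".
Putting it together: [pitch [[canyon [citadel [marsh boar]]] trap]].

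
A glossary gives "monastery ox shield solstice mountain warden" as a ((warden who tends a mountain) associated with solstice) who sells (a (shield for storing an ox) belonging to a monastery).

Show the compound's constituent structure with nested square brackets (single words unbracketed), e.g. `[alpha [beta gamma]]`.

Whole compound: head "warden" (specifically "solstice mountain warden"), modifier "monastery ox shield".
Inside "monastery ox shield": head "shield" (specifically "ox shield"), modifier "monastery".
Inside "ox shield": head "shield", modifier "ox".
Inside "solstice mountain warden": head "warden" (specifically "mountain warden"), modifier "solstice".
Inside "mountain warden": head "warden", modifier "mountain".
Putting it together: [[monastery [ox shield]] [solstice [mountain warden]]].

[[monastery [ox shield]] [solstice [mountain warden]]]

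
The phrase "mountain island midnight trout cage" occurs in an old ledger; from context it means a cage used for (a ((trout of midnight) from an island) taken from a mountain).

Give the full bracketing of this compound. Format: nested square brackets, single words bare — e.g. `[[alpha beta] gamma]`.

Whole compound: head "cage", modifier "mountain island midnight trout".
"mountain island midnight trout" → head "trout" (specifically "island midnight trout"), modifier "mountain".
"island midnight trout" → head "trout" (specifically "midnight trout"), modifier "island".
"midnight trout" → head "trout", modifier "midnight".
Assembled: [[mountain [island [midnight trout]]] cage].

[[mountain [island [midnight trout]]] cage]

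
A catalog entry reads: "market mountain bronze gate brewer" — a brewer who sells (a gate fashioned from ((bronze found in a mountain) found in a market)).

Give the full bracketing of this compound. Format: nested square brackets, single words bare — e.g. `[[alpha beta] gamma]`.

Whole compound: head "brewer", modifier "market mountain bronze gate".
"market mountain bronze gate" → head "gate", modifier "market mountain bronze".
"market mountain bronze" → head "bronze" (specifically "mountain bronze"), modifier "market".
"mountain bronze" → head "bronze", modifier "mountain".
So the structure is [[[market [mountain bronze]] gate] brewer].

[[[market [mountain bronze]] gate] brewer]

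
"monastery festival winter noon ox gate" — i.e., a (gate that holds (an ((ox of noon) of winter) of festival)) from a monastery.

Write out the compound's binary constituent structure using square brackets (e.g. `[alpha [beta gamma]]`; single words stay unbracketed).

At the top level: head "gate" (specifically "festival winter noon ox gate"); modifier "monastery".
"festival winter noon ox gate" → head "gate", modifier "festival winter noon ox".
"festival winter noon ox" → head "ox" (specifically "winter noon ox"), modifier "festival".
"winter noon ox" → head "ox" (specifically "noon ox"), modifier "winter".
"noon ox" → head "ox", modifier "noon".
Assembled: [monastery [[festival [winter [noon ox]]] gate]].

[monastery [[festival [winter [noon ox]]] gate]]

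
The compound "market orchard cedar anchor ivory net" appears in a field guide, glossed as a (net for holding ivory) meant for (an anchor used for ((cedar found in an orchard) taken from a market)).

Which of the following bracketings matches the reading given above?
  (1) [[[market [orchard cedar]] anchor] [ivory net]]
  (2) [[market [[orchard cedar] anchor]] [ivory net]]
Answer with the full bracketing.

The paraphrase's head is the "net" part ("ivory net"); its modifier is "market orchard cedar anchor".
That top-level split, carried through the inner groups, gives [[[market [orchard cedar]] anchor] [ivory net]].

[[[market [orchard cedar]] anchor] [ivory net]]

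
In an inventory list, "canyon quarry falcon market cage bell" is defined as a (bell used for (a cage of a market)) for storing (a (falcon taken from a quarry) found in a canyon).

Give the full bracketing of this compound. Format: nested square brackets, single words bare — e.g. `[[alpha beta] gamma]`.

At the top level: head "bell" (specifically "market cage bell"); modifier "canyon quarry falcon".
Within "canyon quarry falcon", the head is "falcon" (specifically "quarry falcon") and the modifier is "canyon".
Within "quarry falcon", the head is "falcon" and the modifier is "quarry".
Within "market cage bell", the head is "bell" and the modifier is "market cage".
Within "market cage", the head is "cage" and the modifier is "market".
Assembled: [[canyon [quarry falcon]] [[market cage] bell]].

[[canyon [quarry falcon]] [[market cage] bell]]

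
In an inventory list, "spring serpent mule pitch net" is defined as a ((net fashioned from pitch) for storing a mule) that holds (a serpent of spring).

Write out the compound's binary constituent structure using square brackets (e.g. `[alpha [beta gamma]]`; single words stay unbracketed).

Whole compound: head "net" (specifically "mule pitch net"), modifier "spring serpent".
"spring serpent" → head "serpent", modifier "spring".
"mule pitch net" → head "net" (specifically "pitch net"), modifier "mule".
"pitch net" → head "net", modifier "pitch".
Putting it together: [[spring serpent] [mule [pitch net]]].

[[spring serpent] [mule [pitch net]]]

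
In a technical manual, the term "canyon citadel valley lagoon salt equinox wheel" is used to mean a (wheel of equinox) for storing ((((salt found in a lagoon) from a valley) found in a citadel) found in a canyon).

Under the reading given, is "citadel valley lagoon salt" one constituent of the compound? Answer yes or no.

The paraphrase groups the words so that "citadel valley lagoon salt" is one unit: it corresponds to a single parenthesized sub-phrase.
The full structure is [[canyon [citadel [valley [lagoon salt]]]] [equinox wheel]], in which [citadel valley lagoon salt] is a constituent.

yes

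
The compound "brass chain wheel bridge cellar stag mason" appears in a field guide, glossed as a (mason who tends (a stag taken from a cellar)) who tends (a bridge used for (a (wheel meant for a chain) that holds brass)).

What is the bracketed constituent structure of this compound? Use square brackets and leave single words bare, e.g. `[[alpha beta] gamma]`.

[[[brass [chain wheel]] bridge] [[cellar stag] mason]]

At the top level: head "mason" (specifically "cellar stag mason"); modifier "brass chain wheel bridge".
Within "brass chain wheel bridge", the head is "bridge" and the modifier is "brass chain wheel".
Within "brass chain wheel", the head is "wheel" (specifically "chain wheel") and the modifier is "brass".
Within "chain wheel", the head is "wheel" and the modifier is "chain".
Within "cellar stag mason", the head is "mason" and the modifier is "cellar stag".
Within "cellar stag", the head is "stag" and the modifier is "cellar".
Assembled: [[[brass [chain wheel]] bridge] [[cellar stag] mason]].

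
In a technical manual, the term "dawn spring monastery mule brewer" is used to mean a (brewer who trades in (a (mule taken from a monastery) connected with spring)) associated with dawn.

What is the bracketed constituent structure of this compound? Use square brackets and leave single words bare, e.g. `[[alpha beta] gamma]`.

[dawn [[spring [monastery mule]] brewer]]

At the top level: head "brewer" (specifically "spring monastery mule brewer"); modifier "dawn".
Inside "spring monastery mule brewer": head "brewer", modifier "spring monastery mule".
Inside "spring monastery mule": head "mule" (specifically "monastery mule"), modifier "spring".
Inside "monastery mule": head "mule", modifier "monastery".
Putting it together: [dawn [[spring [monastery mule]] brewer]].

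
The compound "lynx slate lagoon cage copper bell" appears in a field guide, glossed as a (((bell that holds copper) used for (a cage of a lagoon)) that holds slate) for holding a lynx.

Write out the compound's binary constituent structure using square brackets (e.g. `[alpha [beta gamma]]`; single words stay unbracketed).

[lynx [slate [[lagoon cage] [copper bell]]]]

The outermost head in the paraphrase is "bell" (specifically "slate lagoon cage copper bell"), modified by "lynx".
Within "slate lagoon cage copper bell", the head is "bell" (specifically "lagoon cage copper bell") and the modifier is "slate".
Within "lagoon cage copper bell", the head is "bell" (specifically "copper bell") and the modifier is "lagoon cage".
Within "lagoon cage", the head is "cage" and the modifier is "lagoon".
Within "copper bell", the head is "bell" and the modifier is "copper".
Assembled: [lynx [slate [[lagoon cage] [copper bell]]]].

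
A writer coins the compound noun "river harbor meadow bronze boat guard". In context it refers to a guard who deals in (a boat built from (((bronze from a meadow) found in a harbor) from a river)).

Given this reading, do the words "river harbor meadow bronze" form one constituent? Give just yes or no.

The paraphrase groups the words so that "river harbor meadow bronze" is one unit: it corresponds to a single parenthesized sub-phrase.
The full structure is [[[river [harbor [meadow bronze]]] boat] guard], in which [river harbor meadow bronze] is a constituent.

yes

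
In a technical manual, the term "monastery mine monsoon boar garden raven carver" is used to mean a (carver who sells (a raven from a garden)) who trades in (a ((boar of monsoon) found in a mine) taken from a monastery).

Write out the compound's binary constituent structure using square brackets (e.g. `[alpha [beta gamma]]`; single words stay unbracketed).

Overall it is a kind of carver (specifically "garden raven carver"); the modifier is "monastery mine monsoon boar".
Within "monastery mine monsoon boar", the head is "boar" (specifically "mine monsoon boar") and the modifier is "monastery".
Within "mine monsoon boar", the head is "boar" (specifically "monsoon boar") and the modifier is "mine".
Within "monsoon boar", the head is "boar" and the modifier is "monsoon".
Within "garden raven carver", the head is "carver" and the modifier is "garden raven".
Within "garden raven", the head is "raven" and the modifier is "garden".
So the structure is [[monastery [mine [monsoon boar]]] [[garden raven] carver]].

[[monastery [mine [monsoon boar]]] [[garden raven] carver]]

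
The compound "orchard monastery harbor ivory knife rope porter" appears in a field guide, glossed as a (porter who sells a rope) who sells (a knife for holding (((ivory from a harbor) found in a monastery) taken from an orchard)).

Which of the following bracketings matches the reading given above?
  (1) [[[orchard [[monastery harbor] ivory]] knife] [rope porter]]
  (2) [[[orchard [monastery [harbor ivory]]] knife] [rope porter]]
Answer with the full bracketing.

[[[orchard [monastery [harbor ivory]]] knife] [rope porter]]

The paraphrase's head is the "porter" part ("rope porter"); its modifier is "orchard monastery harbor ivory knife".
That top-level split, carried through the inner groups, gives [[[orchard [monastery [harbor ivory]]] knife] [rope porter]].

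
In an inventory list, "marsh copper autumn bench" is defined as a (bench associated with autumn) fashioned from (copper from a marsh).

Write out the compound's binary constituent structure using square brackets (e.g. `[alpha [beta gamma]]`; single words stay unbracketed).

[[marsh copper] [autumn bench]]

The outermost head in the paraphrase is "bench" (specifically "autumn bench"), modified by "marsh copper".
"marsh copper" → head "copper", modifier "marsh".
"autumn bench" → head "bench", modifier "autumn".
Putting it together: [[marsh copper] [autumn bench]].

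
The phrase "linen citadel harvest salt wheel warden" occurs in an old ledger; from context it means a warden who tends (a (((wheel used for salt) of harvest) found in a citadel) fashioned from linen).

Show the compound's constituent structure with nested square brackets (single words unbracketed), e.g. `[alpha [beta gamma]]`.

[[linen [citadel [harvest [salt wheel]]]] warden]

At the top level: head "warden"; modifier "linen citadel harvest salt wheel".
"linen citadel harvest salt wheel" → head "wheel" (specifically "citadel harvest salt wheel"), modifier "linen".
"citadel harvest salt wheel" → head "wheel" (specifically "harvest salt wheel"), modifier "citadel".
"harvest salt wheel" → head "wheel" (specifically "salt wheel"), modifier "harvest".
"salt wheel" → head "wheel", modifier "salt".
So the structure is [[linen [citadel [harvest [salt wheel]]]] warden].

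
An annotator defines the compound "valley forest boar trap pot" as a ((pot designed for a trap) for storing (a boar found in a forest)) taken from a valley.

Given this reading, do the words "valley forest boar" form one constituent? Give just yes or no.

no

The top-level split is [valley] [forest boar trap pot]; the full structure is [valley [[forest boar] [trap pot]]].
"valley forest boar" straddles a constituent boundary, so it is not a single unit.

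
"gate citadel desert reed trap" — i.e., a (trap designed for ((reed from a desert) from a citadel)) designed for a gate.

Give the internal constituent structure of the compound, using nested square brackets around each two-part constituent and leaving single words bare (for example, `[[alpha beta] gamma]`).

[gate [[citadel [desert reed]] trap]]

At the top level: head "trap" (specifically "citadel desert reed trap"); modifier "gate".
"citadel desert reed trap" → head "trap", modifier "citadel desert reed".
"citadel desert reed" → head "reed" (specifically "desert reed"), modifier "citadel".
"desert reed" → head "reed", modifier "desert".
Putting it together: [gate [[citadel [desert reed]] trap]].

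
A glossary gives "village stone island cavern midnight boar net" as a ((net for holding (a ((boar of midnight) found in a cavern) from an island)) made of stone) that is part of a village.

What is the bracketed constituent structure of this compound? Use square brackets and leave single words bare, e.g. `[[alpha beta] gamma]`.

[village [stone [[island [cavern [midnight boar]]] net]]]

The outermost head in the paraphrase is "net" (specifically "stone island cavern midnight boar net"), modified by "village".
Within "stone island cavern midnight boar net", the head is "net" (specifically "island cavern midnight boar net") and the modifier is "stone".
Within "island cavern midnight boar net", the head is "net" and the modifier is "island cavern midnight boar".
Within "island cavern midnight boar", the head is "boar" (specifically "cavern midnight boar") and the modifier is "island".
Within "cavern midnight boar", the head is "boar" (specifically "midnight boar") and the modifier is "cavern".
Within "midnight boar", the head is "boar" and the modifier is "midnight".
Putting it together: [village [stone [[island [cavern [midnight boar]]] net]]].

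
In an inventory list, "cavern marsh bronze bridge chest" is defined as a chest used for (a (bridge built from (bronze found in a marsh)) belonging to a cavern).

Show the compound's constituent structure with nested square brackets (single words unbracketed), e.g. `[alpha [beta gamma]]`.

At the top level: head "chest"; modifier "cavern marsh bronze bridge".
Inside "cavern marsh bronze bridge": head "bridge" (specifically "marsh bronze bridge"), modifier "cavern".
Inside "marsh bronze bridge": head "bridge", modifier "marsh bronze".
Inside "marsh bronze": head "bronze", modifier "marsh".
Assembled: [[cavern [[marsh bronze] bridge]] chest].

[[cavern [[marsh bronze] bridge]] chest]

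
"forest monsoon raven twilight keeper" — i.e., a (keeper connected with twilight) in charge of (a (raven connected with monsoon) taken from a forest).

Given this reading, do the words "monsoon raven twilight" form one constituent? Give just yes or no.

no

The top-level split is [forest monsoon raven] [twilight keeper]; the full structure is [[forest [monsoon raven]] [twilight keeper]].
"monsoon raven twilight" straddles a constituent boundary, so it is not a single unit.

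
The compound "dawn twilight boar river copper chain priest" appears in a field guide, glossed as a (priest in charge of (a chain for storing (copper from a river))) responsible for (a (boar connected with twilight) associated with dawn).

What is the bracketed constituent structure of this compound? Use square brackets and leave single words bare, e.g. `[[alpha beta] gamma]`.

[[dawn [twilight boar]] [[[river copper] chain] priest]]

Overall it is a kind of priest (specifically "river copper chain priest"); the modifier is "dawn twilight boar".
Inside "dawn twilight boar": head "boar" (specifically "twilight boar"), modifier "dawn".
Inside "twilight boar": head "boar", modifier "twilight".
Inside "river copper chain priest": head "priest", modifier "river copper chain".
Inside "river copper chain": head "chain", modifier "river copper".
Inside "river copper": head "copper", modifier "river".
So the structure is [[dawn [twilight boar]] [[[river copper] chain] priest]].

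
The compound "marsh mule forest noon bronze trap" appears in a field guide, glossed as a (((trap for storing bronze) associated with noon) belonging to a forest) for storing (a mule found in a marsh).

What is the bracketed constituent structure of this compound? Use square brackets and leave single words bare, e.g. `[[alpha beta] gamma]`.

At the top level: head "trap" (specifically "forest noon bronze trap"); modifier "marsh mule".
Within "marsh mule", the head is "mule" and the modifier is "marsh".
Within "forest noon bronze trap", the head is "trap" (specifically "noon bronze trap") and the modifier is "forest".
Within "noon bronze trap", the head is "trap" (specifically "bronze trap") and the modifier is "noon".
Within "bronze trap", the head is "trap" and the modifier is "bronze".
So the structure is [[marsh mule] [forest [noon [bronze trap]]]].

[[marsh mule] [forest [noon [bronze trap]]]]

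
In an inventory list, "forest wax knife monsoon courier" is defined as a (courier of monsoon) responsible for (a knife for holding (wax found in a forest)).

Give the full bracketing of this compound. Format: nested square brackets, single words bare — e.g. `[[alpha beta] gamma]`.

At the top level: head "courier" (specifically "monsoon courier"); modifier "forest wax knife".
Within "forest wax knife", the head is "knife" and the modifier is "forest wax".
Within "forest wax", the head is "wax" and the modifier is "forest".
Within "monsoon courier", the head is "courier" and the modifier is "monsoon".
Putting it together: [[[forest wax] knife] [monsoon courier]].

[[[forest wax] knife] [monsoon courier]]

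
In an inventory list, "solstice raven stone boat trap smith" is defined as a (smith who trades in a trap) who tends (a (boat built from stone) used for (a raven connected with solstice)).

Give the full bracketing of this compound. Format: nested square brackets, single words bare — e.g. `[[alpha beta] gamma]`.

The outermost head in the paraphrase is "smith" (specifically "trap smith"), modified by "solstice raven stone boat".
Inside "solstice raven stone boat": head "boat" (specifically "stone boat"), modifier "solstice raven".
Inside "solstice raven": head "raven", modifier "solstice".
Inside "stone boat": head "boat", modifier "stone".
Inside "trap smith": head "smith", modifier "trap".
So the structure is [[[solstice raven] [stone boat]] [trap smith]].

[[[solstice raven] [stone boat]] [trap smith]]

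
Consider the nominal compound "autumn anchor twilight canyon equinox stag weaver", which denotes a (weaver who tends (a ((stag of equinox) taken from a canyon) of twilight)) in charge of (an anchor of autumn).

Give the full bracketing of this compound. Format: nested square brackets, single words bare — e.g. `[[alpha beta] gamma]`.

[[autumn anchor] [[twilight [canyon [equinox stag]]] weaver]]

Overall it is a kind of weaver (specifically "twilight canyon equinox stag weaver"); the modifier is "autumn anchor".
Inside "autumn anchor": head "anchor", modifier "autumn".
Inside "twilight canyon equinox stag weaver": head "weaver", modifier "twilight canyon equinox stag".
Inside "twilight canyon equinox stag": head "stag" (specifically "canyon equinox stag"), modifier "twilight".
Inside "canyon equinox stag": head "stag" (specifically "equinox stag"), modifier "canyon".
Inside "equinox stag": head "stag", modifier "equinox".
So the structure is [[autumn anchor] [[twilight [canyon [equinox stag]]] weaver]].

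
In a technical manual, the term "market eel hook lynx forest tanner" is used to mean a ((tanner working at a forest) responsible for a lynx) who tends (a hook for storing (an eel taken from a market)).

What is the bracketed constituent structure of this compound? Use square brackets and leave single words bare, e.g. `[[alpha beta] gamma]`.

[[[market eel] hook] [lynx [forest tanner]]]

At the top level: head "tanner" (specifically "lynx forest tanner"); modifier "market eel hook".
"market eel hook" → head "hook", modifier "market eel".
"market eel" → head "eel", modifier "market".
"lynx forest tanner" → head "tanner" (specifically "forest tanner"), modifier "lynx".
"forest tanner" → head "tanner", modifier "forest".
So the structure is [[[market eel] hook] [lynx [forest tanner]]].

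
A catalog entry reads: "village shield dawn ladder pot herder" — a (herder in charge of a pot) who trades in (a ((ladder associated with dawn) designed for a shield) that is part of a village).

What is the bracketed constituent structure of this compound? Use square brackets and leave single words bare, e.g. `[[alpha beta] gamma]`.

Overall it is a kind of herder (specifically "pot herder"); the modifier is "village shield dawn ladder".
"village shield dawn ladder" → head "ladder" (specifically "shield dawn ladder"), modifier "village".
"shield dawn ladder" → head "ladder" (specifically "dawn ladder"), modifier "shield".
"dawn ladder" → head "ladder", modifier "dawn".
"pot herder" → head "herder", modifier "pot".
Assembled: [[village [shield [dawn ladder]]] [pot herder]].

[[village [shield [dawn ladder]]] [pot herder]]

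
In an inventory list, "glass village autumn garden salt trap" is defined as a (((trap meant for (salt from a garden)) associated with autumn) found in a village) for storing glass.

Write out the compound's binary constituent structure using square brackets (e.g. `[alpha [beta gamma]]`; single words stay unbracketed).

[glass [village [autumn [[garden salt] trap]]]]

Whole compound: head "trap" (specifically "village autumn garden salt trap"), modifier "glass".
"village autumn garden salt trap" → head "trap" (specifically "autumn garden salt trap"), modifier "village".
"autumn garden salt trap" → head "trap" (specifically "garden salt trap"), modifier "autumn".
"garden salt trap" → head "trap", modifier "garden salt".
"garden salt" → head "salt", modifier "garden".
Assembled: [glass [village [autumn [[garden salt] trap]]]].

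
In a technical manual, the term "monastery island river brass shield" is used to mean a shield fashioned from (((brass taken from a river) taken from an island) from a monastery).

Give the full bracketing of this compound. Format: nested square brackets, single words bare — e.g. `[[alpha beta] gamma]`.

[[monastery [island [river brass]]] shield]

At the top level: head "shield"; modifier "monastery island river brass".
Inside "monastery island river brass": head "brass" (specifically "island river brass"), modifier "monastery".
Inside "island river brass": head "brass" (specifically "river brass"), modifier "island".
Inside "river brass": head "brass", modifier "river".
Putting it together: [[monastery [island [river brass]]] shield].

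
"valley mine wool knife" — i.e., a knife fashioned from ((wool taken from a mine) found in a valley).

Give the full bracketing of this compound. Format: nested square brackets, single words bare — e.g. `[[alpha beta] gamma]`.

Whole compound: head "knife", modifier "valley mine wool".
Inside "valley mine wool": head "wool" (specifically "mine wool"), modifier "valley".
Inside "mine wool": head "wool", modifier "mine".
So the structure is [[valley [mine wool]] knife].

[[valley [mine wool]] knife]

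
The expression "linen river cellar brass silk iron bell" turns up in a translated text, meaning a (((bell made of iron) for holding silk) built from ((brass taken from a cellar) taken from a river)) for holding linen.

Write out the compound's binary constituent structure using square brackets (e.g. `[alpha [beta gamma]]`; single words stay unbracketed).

[linen [[river [cellar brass]] [silk [iron bell]]]]

The outermost head in the paraphrase is "bell" (specifically "river cellar brass silk iron bell"), modified by "linen".
Inside "river cellar brass silk iron bell": head "bell" (specifically "silk iron bell"), modifier "river cellar brass".
Inside "river cellar brass": head "brass" (specifically "cellar brass"), modifier "river".
Inside "cellar brass": head "brass", modifier "cellar".
Inside "silk iron bell": head "bell" (specifically "iron bell"), modifier "silk".
Inside "iron bell": head "bell", modifier "iron".
So the structure is [linen [[river [cellar brass]] [silk [iron bell]]]].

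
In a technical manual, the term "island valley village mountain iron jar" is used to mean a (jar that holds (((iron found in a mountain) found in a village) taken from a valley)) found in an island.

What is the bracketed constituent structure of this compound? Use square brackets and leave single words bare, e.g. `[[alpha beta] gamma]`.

[island [[valley [village [mountain iron]]] jar]]

Overall it is a kind of jar (specifically "valley village mountain iron jar"); the modifier is "island".
Inside "valley village mountain iron jar": head "jar", modifier "valley village mountain iron".
Inside "valley village mountain iron": head "iron" (specifically "village mountain iron"), modifier "valley".
Inside "village mountain iron": head "iron" (specifically "mountain iron"), modifier "village".
Inside "mountain iron": head "iron", modifier "mountain".
So the structure is [island [[valley [village [mountain iron]]] jar]].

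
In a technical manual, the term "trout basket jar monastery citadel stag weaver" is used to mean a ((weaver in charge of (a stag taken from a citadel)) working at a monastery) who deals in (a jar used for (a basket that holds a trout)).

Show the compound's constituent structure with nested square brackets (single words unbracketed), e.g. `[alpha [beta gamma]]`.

[[[trout basket] jar] [monastery [[citadel stag] weaver]]]

At the top level: head "weaver" (specifically "monastery citadel stag weaver"); modifier "trout basket jar".
Within "trout basket jar", the head is "jar" and the modifier is "trout basket".
Within "trout basket", the head is "basket" and the modifier is "trout".
Within "monastery citadel stag weaver", the head is "weaver" (specifically "citadel stag weaver") and the modifier is "monastery".
Within "citadel stag weaver", the head is "weaver" and the modifier is "citadel stag".
Within "citadel stag", the head is "stag" and the modifier is "citadel".
Assembled: [[[trout basket] jar] [monastery [[citadel stag] weaver]]].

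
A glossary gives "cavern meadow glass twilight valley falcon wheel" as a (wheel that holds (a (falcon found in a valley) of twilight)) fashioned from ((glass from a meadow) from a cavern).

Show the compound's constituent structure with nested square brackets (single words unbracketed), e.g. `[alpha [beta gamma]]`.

Overall it is a kind of wheel (specifically "twilight valley falcon wheel"); the modifier is "cavern meadow glass".
"cavern meadow glass" → head "glass" (specifically "meadow glass"), modifier "cavern".
"meadow glass" → head "glass", modifier "meadow".
"twilight valley falcon wheel" → head "wheel", modifier "twilight valley falcon".
"twilight valley falcon" → head "falcon" (specifically "valley falcon"), modifier "twilight".
"valley falcon" → head "falcon", modifier "valley".
So the structure is [[cavern [meadow glass]] [[twilight [valley falcon]] wheel]].

[[cavern [meadow glass]] [[twilight [valley falcon]] wheel]]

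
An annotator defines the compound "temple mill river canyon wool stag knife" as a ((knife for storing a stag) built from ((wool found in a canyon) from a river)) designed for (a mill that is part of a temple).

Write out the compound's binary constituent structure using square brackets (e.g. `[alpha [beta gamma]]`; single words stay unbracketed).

[[temple mill] [[river [canyon wool]] [stag knife]]]

At the top level: head "knife" (specifically "river canyon wool stag knife"); modifier "temple mill".
"temple mill" → head "mill", modifier "temple".
"river canyon wool stag knife" → head "knife" (specifically "stag knife"), modifier "river canyon wool".
"river canyon wool" → head "wool" (specifically "canyon wool"), modifier "river".
"canyon wool" → head "wool", modifier "canyon".
"stag knife" → head "knife", modifier "stag".
So the structure is [[temple mill] [[river [canyon wool]] [stag knife]]].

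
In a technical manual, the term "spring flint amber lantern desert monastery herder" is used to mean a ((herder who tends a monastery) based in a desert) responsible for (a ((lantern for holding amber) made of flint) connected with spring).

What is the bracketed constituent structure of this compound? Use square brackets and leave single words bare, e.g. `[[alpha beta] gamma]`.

At the top level: head "herder" (specifically "desert monastery herder"); modifier "spring flint amber lantern".
Within "spring flint amber lantern", the head is "lantern" (specifically "flint amber lantern") and the modifier is "spring".
Within "flint amber lantern", the head is "lantern" (specifically "amber lantern") and the modifier is "flint".
Within "amber lantern", the head is "lantern" and the modifier is "amber".
Within "desert monastery herder", the head is "herder" (specifically "monastery herder") and the modifier is "desert".
Within "monastery herder", the head is "herder" and the modifier is "monastery".
Putting it together: [[spring [flint [amber lantern]]] [desert [monastery herder]]].

[[spring [flint [amber lantern]]] [desert [monastery herder]]]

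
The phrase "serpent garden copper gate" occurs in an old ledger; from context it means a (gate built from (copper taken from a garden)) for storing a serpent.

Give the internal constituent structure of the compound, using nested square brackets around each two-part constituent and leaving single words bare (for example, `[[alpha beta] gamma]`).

Overall it is a kind of gate (specifically "garden copper gate"); the modifier is "serpent".
"garden copper gate" → head "gate", modifier "garden copper".
"garden copper" → head "copper", modifier "garden".
Putting it together: [serpent [[garden copper] gate]].

[serpent [[garden copper] gate]]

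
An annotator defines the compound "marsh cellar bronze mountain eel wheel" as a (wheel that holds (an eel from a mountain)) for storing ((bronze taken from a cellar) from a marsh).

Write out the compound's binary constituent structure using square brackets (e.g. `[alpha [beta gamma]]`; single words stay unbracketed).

Whole compound: head "wheel" (specifically "mountain eel wheel"), modifier "marsh cellar bronze".
"marsh cellar bronze" → head "bronze" (specifically "cellar bronze"), modifier "marsh".
"cellar bronze" → head "bronze", modifier "cellar".
"mountain eel wheel" → head "wheel", modifier "mountain eel".
"mountain eel" → head "eel", modifier "mountain".
Putting it together: [[marsh [cellar bronze]] [[mountain eel] wheel]].

[[marsh [cellar bronze]] [[mountain eel] wheel]]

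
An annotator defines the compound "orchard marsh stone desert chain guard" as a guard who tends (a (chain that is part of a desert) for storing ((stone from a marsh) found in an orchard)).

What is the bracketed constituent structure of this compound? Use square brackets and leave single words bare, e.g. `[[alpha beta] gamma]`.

At the top level: head "guard"; modifier "orchard marsh stone desert chain".
"orchard marsh stone desert chain" → head "chain" (specifically "desert chain"), modifier "orchard marsh stone".
"orchard marsh stone" → head "stone" (specifically "marsh stone"), modifier "orchard".
"marsh stone" → head "stone", modifier "marsh".
"desert chain" → head "chain", modifier "desert".
So the structure is [[[orchard [marsh stone]] [desert chain]] guard].

[[[orchard [marsh stone]] [desert chain]] guard]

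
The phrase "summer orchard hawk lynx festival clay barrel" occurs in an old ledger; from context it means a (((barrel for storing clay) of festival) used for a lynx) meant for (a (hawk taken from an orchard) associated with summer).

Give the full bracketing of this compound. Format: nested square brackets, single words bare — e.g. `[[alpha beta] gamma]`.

Whole compound: head "barrel" (specifically "lynx festival clay barrel"), modifier "summer orchard hawk".
Inside "summer orchard hawk": head "hawk" (specifically "orchard hawk"), modifier "summer".
Inside "orchard hawk": head "hawk", modifier "orchard".
Inside "lynx festival clay barrel": head "barrel" (specifically "festival clay barrel"), modifier "lynx".
Inside "festival clay barrel": head "barrel" (specifically "clay barrel"), modifier "festival".
Inside "clay barrel": head "barrel", modifier "clay".
So the structure is [[summer [orchard hawk]] [lynx [festival [clay barrel]]]].

[[summer [orchard hawk]] [lynx [festival [clay barrel]]]]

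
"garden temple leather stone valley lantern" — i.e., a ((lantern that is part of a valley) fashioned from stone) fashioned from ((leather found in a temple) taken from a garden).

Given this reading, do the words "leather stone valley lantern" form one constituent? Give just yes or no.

no

The top-level split is [garden temple leather] [stone valley lantern]; the full structure is [[garden [temple leather]] [stone [valley lantern]]].
"leather stone valley lantern" straddles a constituent boundary, so it is not a single unit.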